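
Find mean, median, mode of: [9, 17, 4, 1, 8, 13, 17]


Sorted: [1, 4, 8, 9, 13, 17, 17]
Mean = 69/7
Median = 9
Freq: {9: 1, 17: 2, 4: 1, 1: 1, 8: 1, 13: 1}
Mode: [17]

Mean=69/7, Median=9, Mode=17


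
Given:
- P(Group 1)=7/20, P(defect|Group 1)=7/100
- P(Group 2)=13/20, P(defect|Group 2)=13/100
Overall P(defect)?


P(B) = Σ P(B|Aᵢ)×P(Aᵢ)
  7/100×7/20 = 49/2000
  13/100×13/20 = 169/2000
Sum = 109/1000

P(defect) = 109/1000 ≈ 10.90%


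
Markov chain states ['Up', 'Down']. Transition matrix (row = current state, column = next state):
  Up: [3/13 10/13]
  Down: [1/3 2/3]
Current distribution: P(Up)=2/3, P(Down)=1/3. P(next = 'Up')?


P(next=Up) = Σᵢ P(now=i)×P(i→Up)
= 2/3×3/13 + 1/3×1/3
= 2/13 + 1/9 = 31/117

P = 31/117 ≈ 0.2650


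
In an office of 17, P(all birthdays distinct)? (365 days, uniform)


P(all different) = Π(365-i)/365 for i=0..16
= (365/365)×(364/365)×...×(349/365)
= 0.684992

P ≈ 0.6850 ≈ 68.50%


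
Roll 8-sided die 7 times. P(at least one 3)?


P(no 3)^7 = (7/8)^7 = 823543/2097152
P(≥1) = 1 - 823543/2097152 = 1273609/2097152

P = 1273609/2097152 ≈ 60.73%


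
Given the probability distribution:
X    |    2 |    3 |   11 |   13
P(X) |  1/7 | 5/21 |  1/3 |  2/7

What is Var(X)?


E[X] = 176/21
E[X²] = 274/3
Var(X) = E[X²] - (E[X])² = 274/3 - 30976/441 = 9302/441

Var(X) = 9302/441 ≈ 21.0930


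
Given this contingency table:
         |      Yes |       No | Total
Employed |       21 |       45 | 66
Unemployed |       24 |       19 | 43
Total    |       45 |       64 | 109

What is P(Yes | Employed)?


P(Yes | Employed) = 21/(21+45) = 21/66 = 7/22

P(Yes|Employed) = 7/22 ≈ 31.82%


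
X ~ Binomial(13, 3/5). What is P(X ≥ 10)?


P(X ≥ 10) = Σ P(X=i) for i=10..13
P(X=10) = 135104112/1220703125
P(X=11) = 55269864/1220703125
P(X=12) = 13817466/1220703125
P(X=13) = 1594323/1220703125
Sum = 41157153/244140625

P(X ≥ 10) = 41157153/244140625 ≈ 16.86%


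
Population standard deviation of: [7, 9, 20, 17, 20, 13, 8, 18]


Mean = 112/8 = 14
  (7-14)²=49
  (9-14)²=25
  (20-14)²=36
  (17-14)²=9
  (20-14)²=36
  (13-14)²=1
  (8-14)²=36
  (18-14)²=16
Σ(x-μ)² = 208
σ² = 208/8 = 26

σ = √(26) ≈ 5.0990


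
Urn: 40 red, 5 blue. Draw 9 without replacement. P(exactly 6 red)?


Hypergeometric: C(40,6)×C(5,3)/C(45,9)
= 3838380×10/886163135 = 840/19393

P(X=6) = 840/19393 ≈ 4.33%


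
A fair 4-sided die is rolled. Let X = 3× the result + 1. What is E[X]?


E[die] = (1+4)/2 = 5/2
E[X] = 3×5/2 + 1 = 17/2

E[X] = 17/2


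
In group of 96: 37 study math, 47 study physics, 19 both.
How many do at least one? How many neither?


|A∪B| = 37+47-19 = 65
Neither = 96-65 = 31

At least one: 65; Neither: 31


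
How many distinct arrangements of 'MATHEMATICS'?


Letters: 11, freq: {'M': 2, 'A': 2, 'T': 2, 'H': 1, 'E': 1, 'I': 1, 'C': 1, 'S': 1}
11!/(2!×2!×2!×1!×1!×1!×1!×1!) = 39916800/8 = 4989600

4989600


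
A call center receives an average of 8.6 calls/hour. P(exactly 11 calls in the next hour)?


Poisson(λ=8.6): P(X=11) = e^(-λ)×λ^k/k!
= e^(-8.6) × 8.6^11 / 11!
≈ 0.0001841057937 × 19031935784.4 / 39916800 ≈ 0.087780

P(X=11) ≈ 0.087780 ≈ 8.78%


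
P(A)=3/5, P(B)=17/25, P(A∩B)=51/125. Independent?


P(A)×P(B) = 51/125
P(A∩B) = 51/125
Equal ✓ → Independent

Yes, independent


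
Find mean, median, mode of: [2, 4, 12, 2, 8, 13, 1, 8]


Sorted: [1, 2, 2, 4, 8, 8, 12, 13]
Mean = 50/8 = 25/4
Median = 6
Freq: {2: 2, 4: 1, 12: 1, 8: 2, 13: 1, 1: 1}
Mode: [2, 8]

Mean=25/4, Median=6, Mode=[2, 8]


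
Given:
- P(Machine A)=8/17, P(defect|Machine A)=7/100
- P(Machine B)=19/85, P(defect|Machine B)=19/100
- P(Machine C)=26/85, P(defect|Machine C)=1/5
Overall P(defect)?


P(B) = Σ P(B|Aᵢ)×P(Aᵢ)
  7/100×8/17 = 14/425
  19/100×19/85 = 361/8500
  1/5×26/85 = 26/425
Sum = 1161/8500

P(defect) = 1161/8500 ≈ 13.66%


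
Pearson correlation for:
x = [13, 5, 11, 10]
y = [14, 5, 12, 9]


n=4, Σx=39, Σy=40, Σxy=429, Σx²=415, Σy²=446
r = (4×429 - 39×40)/√((4×415 - 39²)(4×446 - 40²))
= 156/√(139×184) = 156/√25576 ≈ 156/159.9250 ≈ 0.9755

r ≈ 0.9755


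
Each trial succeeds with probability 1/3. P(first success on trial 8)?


Geometric: P(X=8) = (1-p)^(k-1)×p = (2/3)^7×1/3 = 128/6561

P(X=8) = 128/6561 ≈ 1.95%


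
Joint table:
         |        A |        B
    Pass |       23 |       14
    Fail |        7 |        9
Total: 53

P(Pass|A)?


P(Pass|A) = 23/(23+7) = 23/30

P = 23/30 ≈ 76.67%


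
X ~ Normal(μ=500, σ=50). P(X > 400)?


z = (400-500)/50 = -2.0
P(X > 400) = 1 - P(Z ≤ -2.0) = 1 - 0.0228 = 0.9772

P(X > 400) ≈ 0.9772


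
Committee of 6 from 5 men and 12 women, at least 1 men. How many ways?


Count by #men:
  1M,5W: C(5,1)×C(12,5)=3960
  2M,4W: C(5,2)×C(12,4)=4950
  3M,3W: C(5,3)×C(12,3)=2200
  4M,2W: C(5,4)×C(12,2)=330
  5M,1W: C(5,5)×C(12,1)=12
Total = 11452

11452


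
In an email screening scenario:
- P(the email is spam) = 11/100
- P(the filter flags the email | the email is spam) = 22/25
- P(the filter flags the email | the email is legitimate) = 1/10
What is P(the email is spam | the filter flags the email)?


Using Bayes' theorem:
P(A|B) = P(B|A)·P(A) / P(B)

P(the filter flags the email) = 22/25 × 11/100 + 1/10 × 89/100
= 121/1250 + 89/1000 = 929/5000

P(the email is spam|the filter flags the email) = (121/1250) / (929/5000) = 484/929

P(the email is spam|the filter flags the email) = 484/929 ≈ 52.10%


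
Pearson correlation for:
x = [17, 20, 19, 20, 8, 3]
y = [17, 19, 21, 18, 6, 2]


n=6, Σx=87, Σy=83, Σxy=1482, Σx²=1523, Σy²=1455
r = (6×1482 - 87×83)/√((6×1523 - 87²)(6×1455 - 83²))
= 1671/√(1569×1841) = 1671/√2888529 ≈ 1671/1699.5673 ≈ 0.9832

r ≈ 0.9832


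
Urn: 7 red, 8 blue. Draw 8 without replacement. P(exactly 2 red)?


Hypergeometric: C(7,2)×C(8,6)/C(15,8)
= 21×28/6435 = 196/2145

P(X=2) = 196/2145 ≈ 9.14%


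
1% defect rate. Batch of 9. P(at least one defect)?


P(all good) = (99/100)^9 = 913517247483640899/1000000000000000000
P(≥1 defect) = 86482752516359101/1000000000000000000

P = 86482752516359101/1000000000000000000 ≈ 8.65%


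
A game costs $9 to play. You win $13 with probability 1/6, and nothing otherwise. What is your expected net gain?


E[gain] = (13-9)×1/6 + (-9)×5/6
= 2/3 - 15/2 = -41/6

Expected net gain = $-41/6 ≈ $-6.83


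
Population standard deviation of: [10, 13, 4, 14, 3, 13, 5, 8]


Mean = 70/8 = 35/4
  (10-35/4)²=25/16
  (13-35/4)²=289/16
  (4-35/4)²=361/16
  (14-35/4)²=441/16
  (3-35/4)²=529/16
  (13-35/4)²=289/16
  (5-35/4)²=225/16
  (8-35/4)²=9/16
Σ(x-μ)² = 271/2
σ² = (271/2)/8 = 271/16

σ = √(271/16) ≈ 4.1155


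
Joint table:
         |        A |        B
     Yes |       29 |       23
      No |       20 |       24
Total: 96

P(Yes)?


P(Yes) = (29+23)/96 = 52/96 = 13/24

P(Yes) = 13/24 ≈ 54.17%


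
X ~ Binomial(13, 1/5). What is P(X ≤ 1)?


P(X ≤ 1) = Σ P(X=i) for i=0..1
P(X=0) = 67108864/1220703125
P(X=1) = 218103808/1220703125
Sum = 285212672/1220703125

P(X ≤ 1) = 285212672/1220703125 ≈ 23.36%


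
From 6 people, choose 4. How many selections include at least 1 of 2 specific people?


Complement: C(6,4) - C(4,4) = 15 - 1 = 14

14


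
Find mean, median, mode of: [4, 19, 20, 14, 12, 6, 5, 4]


Sorted: [4, 4, 5, 6, 12, 14, 19, 20]
Mean = 84/8 = 21/2
Median = 9
Freq: {4: 2, 19: 1, 20: 1, 14: 1, 12: 1, 6: 1, 5: 1}
Mode: [4]

Mean=21/2, Median=9, Mode=4


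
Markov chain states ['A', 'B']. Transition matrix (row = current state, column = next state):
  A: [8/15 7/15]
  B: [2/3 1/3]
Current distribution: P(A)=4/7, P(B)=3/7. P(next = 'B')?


P(next=B) = Σᵢ P(now=i)×P(i→B)
= 4/7×7/15 + 3/7×1/3
= 4/15 + 1/7 = 43/105

P = 43/105 ≈ 0.4095


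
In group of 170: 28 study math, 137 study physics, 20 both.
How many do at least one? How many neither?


|A∪B| = 28+137-20 = 145
Neither = 170-145 = 25

At least one: 145; Neither: 25


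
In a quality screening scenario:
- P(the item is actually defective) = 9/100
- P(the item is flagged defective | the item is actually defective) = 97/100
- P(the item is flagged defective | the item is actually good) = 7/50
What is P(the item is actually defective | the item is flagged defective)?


Using Bayes' theorem:
P(A|B) = P(B|A)·P(A) / P(B)

P(the item is flagged defective) = 97/100 × 9/100 + 7/50 × 91/100
= 873/10000 + 637/5000 = 2147/10000

P(the item is actually defective|the item is flagged defective) = (873/10000) / (2147/10000) = 873/2147

P(the item is actually defective|the item is flagged defective) = 873/2147 ≈ 40.66%


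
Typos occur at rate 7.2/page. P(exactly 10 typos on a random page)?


Poisson(λ=7.2): P(X=10) = e^(-λ)×λ^k/k!
= e^(-7.2) × 7.2^10 / 10!
≈ 0.0007465858084 × 374390624.262 / 3628800 ≈ 0.077027

P(X=10) ≈ 0.077027 ≈ 7.70%


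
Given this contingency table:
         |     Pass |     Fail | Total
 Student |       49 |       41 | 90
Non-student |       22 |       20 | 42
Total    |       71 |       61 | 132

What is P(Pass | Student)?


P(Pass | Student) = 49/(49+41) = 49/90

P(Pass|Student) = 49/90 ≈ 54.44%


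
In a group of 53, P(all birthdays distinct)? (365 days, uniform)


P(all different) = Π(365-i)/365 for i=0..52
= (365/365)×(364/365)×...×(313/365)
= 0.018862

P ≈ 0.0189 ≈ 1.89%


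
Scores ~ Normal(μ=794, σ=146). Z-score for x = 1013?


z = (x - μ)/σ = (1013 - 794)/146 = 1.5

z = 1.5


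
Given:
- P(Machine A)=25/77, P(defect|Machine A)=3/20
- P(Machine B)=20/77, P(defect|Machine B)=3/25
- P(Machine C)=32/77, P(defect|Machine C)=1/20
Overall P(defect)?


P(B) = Σ P(B|Aᵢ)×P(Aᵢ)
  3/20×25/77 = 15/308
  3/25×20/77 = 12/385
  1/20×32/77 = 8/385
Sum = 31/308

P(defect) = 31/308 ≈ 10.06%


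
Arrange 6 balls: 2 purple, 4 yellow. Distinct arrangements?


6!/(2!×4!) = 15

15


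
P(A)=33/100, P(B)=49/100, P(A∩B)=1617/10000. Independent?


P(A)×P(B) = 1617/10000
P(A∩B) = 1617/10000
Equal ✓ → Independent

Yes, independent


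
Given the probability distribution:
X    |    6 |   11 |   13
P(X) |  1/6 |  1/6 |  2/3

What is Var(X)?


E[X] = 23/2
E[X²] = 833/6
Var(X) = E[X²] - (E[X])² = 833/6 - 529/4 = 79/12

Var(X) = 79/12 ≈ 6.5833


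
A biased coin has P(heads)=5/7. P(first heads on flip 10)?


Geometric: P(X=10) = (1-p)^(k-1)×p = (2/7)^9×5/7 = 2560/282475249

P(X=10) = 2560/282475249 ≈ 0.00%


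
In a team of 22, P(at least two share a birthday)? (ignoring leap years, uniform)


P(all different) = Π(365-i)/365 for i=0..21
= 0.524305
P(match) = 1 - 0.524305 = 0.475695

P ≈ 0.4757 ≈ 47.57%


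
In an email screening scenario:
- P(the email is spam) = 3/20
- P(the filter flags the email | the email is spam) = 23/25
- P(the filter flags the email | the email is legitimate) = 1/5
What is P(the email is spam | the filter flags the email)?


Using Bayes' theorem:
P(A|B) = P(B|A)·P(A) / P(B)

P(the filter flags the email) = 23/25 × 3/20 + 1/5 × 17/20
= 69/500 + 17/100 = 77/250

P(the email is spam|the filter flags the email) = (69/500) / (77/250) = 69/154

P(the email is spam|the filter flags the email) = 69/154 ≈ 44.81%


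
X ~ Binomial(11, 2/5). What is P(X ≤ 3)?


P(X ≤ 3) = Σ P(X=i) for i=0..3
P(X=0) = 177147/48828125
P(X=1) = 1299078/48828125
P(X=2) = 866052/9765625
P(X=3) = 1732104/9765625
Sum = 2893401/9765625

P(X ≤ 3) = 2893401/9765625 ≈ 29.63%


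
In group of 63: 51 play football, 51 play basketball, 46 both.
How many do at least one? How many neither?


|A∪B| = 51+51-46 = 56
Neither = 63-56 = 7

At least one: 56; Neither: 7


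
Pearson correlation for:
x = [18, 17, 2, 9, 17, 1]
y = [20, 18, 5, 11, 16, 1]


n=6, Σx=64, Σy=71, Σxy=1048, Σx²=988, Σy²=1127
r = (6×1048 - 64×71)/√((6×988 - 64²)(6×1127 - 71²))
= 1744/√(1832×1721) = 1744/√3152872 ≈ 1744/1775.6328 ≈ 0.9822

r ≈ 0.9822


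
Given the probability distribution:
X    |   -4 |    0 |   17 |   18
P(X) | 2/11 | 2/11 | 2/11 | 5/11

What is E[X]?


E[X] = Σ x·P(X=x)
= (-4)×(2/11) + (0)×(2/11) + (17)×(2/11) + (18)×(5/11)
= 116/11

E[X] = 116/11


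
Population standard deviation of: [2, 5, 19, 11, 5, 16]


Mean = 58/6 = 29/3
  (2-29/3)²=529/9
  (5-29/3)²=196/9
  (19-29/3)²=784/9
  (11-29/3)²=16/9
  (5-29/3)²=196/9
  (16-29/3)²=361/9
Σ(x-μ)² = 694/3
σ² = (694/3)/6 = 347/9

σ = √(347/9) ≈ 6.2093


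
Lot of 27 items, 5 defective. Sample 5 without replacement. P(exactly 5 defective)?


Hypergeometric: C(5,5)×C(22,0)/C(27,5)
= 1×1/80730 = 1/80730

P(X=5) = 1/80730 ≈ 0.00%


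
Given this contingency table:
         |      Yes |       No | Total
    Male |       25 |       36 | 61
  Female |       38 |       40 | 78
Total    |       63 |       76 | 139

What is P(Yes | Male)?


P(Yes | Male) = 25/(25+36) = 25/61

P(Yes|Male) = 25/61 ≈ 40.98%


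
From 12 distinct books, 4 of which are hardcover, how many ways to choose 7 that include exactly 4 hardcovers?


Choose 4 of the 4 hardcovers and 3 of the other 8 books:
C(4,4)×C(8,3) = 1×56 = 56

56


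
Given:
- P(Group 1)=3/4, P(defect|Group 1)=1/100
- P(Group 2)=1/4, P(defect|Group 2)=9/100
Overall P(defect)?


P(B) = Σ P(B|Aᵢ)×P(Aᵢ)
  1/100×3/4 = 3/400
  9/100×1/4 = 9/400
Sum = 3/100

P(defect) = 3/100 ≈ 3.00%


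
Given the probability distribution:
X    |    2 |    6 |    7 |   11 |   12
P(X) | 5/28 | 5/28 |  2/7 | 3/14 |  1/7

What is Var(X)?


E[X] = 15/2
E[X²] = 947/14
Var(X) = E[X²] - (E[X])² = 947/14 - 225/4 = 319/28

Var(X) = 319/28 ≈ 11.3929


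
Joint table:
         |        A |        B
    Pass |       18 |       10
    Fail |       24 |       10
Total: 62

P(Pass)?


P(Pass) = (18+10)/62 = 28/62 = 14/31

P(Pass) = 14/31 ≈ 45.16%


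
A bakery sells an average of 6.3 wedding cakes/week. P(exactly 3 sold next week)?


Poisson(λ=6.3): P(X=3) = e^(-λ)×λ^k/k!
= e^(-6.3) × 6.3^3 / 3!
≈ 0.001836304777 × 250.047 / 6 ≈ 0.076527

P(X=3) ≈ 0.076527 ≈ 7.65%


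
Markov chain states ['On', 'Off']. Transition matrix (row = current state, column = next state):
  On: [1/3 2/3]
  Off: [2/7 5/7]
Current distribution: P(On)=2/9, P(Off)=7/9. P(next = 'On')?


P(next=On) = Σᵢ P(now=i)×P(i→On)
= 2/9×1/3 + 7/9×2/7
= 2/27 + 2/9 = 8/27

P = 8/27 ≈ 0.2963


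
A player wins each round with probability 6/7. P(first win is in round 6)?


Geometric: P(X=6) = (1-p)^(k-1)×p = (1/7)^5×6/7 = 6/117649

P(X=6) = 6/117649 ≈ 0.01%


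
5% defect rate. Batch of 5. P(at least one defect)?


P(all good) = (19/20)^5 = 2476099/3200000
P(≥1 defect) = 723901/3200000

P = 723901/3200000 ≈ 22.62%


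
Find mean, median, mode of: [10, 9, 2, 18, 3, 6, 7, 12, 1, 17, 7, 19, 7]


Sorted: [1, 2, 3, 6, 7, 7, 7, 9, 10, 12, 17, 18, 19]
Mean = 118/13
Median = 7
Freq: {10: 1, 9: 1, 2: 1, 18: 1, 3: 1, 6: 1, 7: 3, 12: 1, 1: 1, 17: 1, 19: 1}
Mode: [7]

Mean=118/13, Median=7, Mode=7


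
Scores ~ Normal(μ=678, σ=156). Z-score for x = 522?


z = (x - μ)/σ = (522 - 678)/156 = -1.0

z = -1.0


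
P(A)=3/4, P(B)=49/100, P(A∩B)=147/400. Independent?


P(A)×P(B) = 147/400
P(A∩B) = 147/400
Equal ✓ → Independent

Yes, independent


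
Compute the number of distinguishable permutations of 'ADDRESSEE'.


Letters: 9, freq: {'A': 1, 'D': 2, 'R': 1, 'E': 3, 'S': 2}
9!/(1!×2!×1!×3!×2!) = 362880/24 = 15120

15120


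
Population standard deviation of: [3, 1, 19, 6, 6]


Mean = 35/5 = 7
  (3-7)²=16
  (1-7)²=36
  (19-7)²=144
  (6-7)²=1
  (6-7)²=1
Σ(x-μ)² = 198
σ² = 198/5

σ = √(198/5) ≈ 6.2929


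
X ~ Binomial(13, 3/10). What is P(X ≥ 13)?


P(X ≥ 13) = Σ P(X=i) for i=13..13
P(X=13) = 1594323/10000000000000
Sum = 1594323/10000000000000

P(X ≥ 13) = 1594323/10000000000000 ≈ 0.00%


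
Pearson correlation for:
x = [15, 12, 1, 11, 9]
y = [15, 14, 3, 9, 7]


n=5, Σx=48, Σy=48, Σxy=558, Σx²=572, Σy²=560
r = (5×558 - 48×48)/√((5×572 - 48²)(5×560 - 48²))
= 486/√(556×496) = 486/√275776 ≈ 486/525.1438 ≈ 0.9255

r ≈ 0.9255


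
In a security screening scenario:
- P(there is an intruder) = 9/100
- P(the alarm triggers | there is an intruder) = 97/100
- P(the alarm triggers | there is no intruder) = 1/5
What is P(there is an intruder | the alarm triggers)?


Using Bayes' theorem:
P(A|B) = P(B|A)·P(A) / P(B)

P(the alarm triggers) = 97/100 × 9/100 + 1/5 × 91/100
= 873/10000 + 91/500 = 2693/10000

P(there is an intruder|the alarm triggers) = (873/10000) / (2693/10000) = 873/2693

P(there is an intruder|the alarm triggers) = 873/2693 ≈ 32.42%


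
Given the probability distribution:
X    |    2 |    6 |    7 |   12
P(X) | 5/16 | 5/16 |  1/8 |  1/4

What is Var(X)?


E[X] = 51/8
E[X²] = 437/8
Var(X) = E[X²] - (E[X])² = 437/8 - 2601/64 = 895/64

Var(X) = 895/64 ≈ 13.9844


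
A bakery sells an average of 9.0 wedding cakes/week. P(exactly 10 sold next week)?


Poisson(λ=9.0): P(X=10) = e^(-λ)×λ^k/k!
= e^(-9.0) × 9.0^10 / 10!
≈ 0.0001234098041 × 3486784401 / 3628800 ≈ 0.118580

P(X=10) ≈ 0.118580 ≈ 11.86%


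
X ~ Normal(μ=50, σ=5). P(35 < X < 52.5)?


z₁=(35-50)/5=-3.0, z₂=(52.5-50)/5=0.5
P = Φ(0.5) - Φ(-3.0) = 0.691462 - 0.001350 = 0.690112 ≈ 0.6901

P(35 < X < 52.5) ≈ 0.6901


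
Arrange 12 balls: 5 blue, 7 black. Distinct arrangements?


12!/(5!×7!) = 792

792


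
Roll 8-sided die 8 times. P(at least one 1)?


P(no 1)^8 = (7/8)^8 = 5764801/16777216
P(≥1) = 1 - 5764801/16777216 = 11012415/16777216

P = 11012415/16777216 ≈ 65.64%


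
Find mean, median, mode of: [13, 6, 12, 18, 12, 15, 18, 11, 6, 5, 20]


Sorted: [5, 6, 6, 11, 12, 12, 13, 15, 18, 18, 20]
Mean = 136/11
Median = 12
Freq: {13: 1, 6: 2, 12: 2, 18: 2, 15: 1, 11: 1, 5: 1, 20: 1}
Mode: [6, 12, 18]

Mean=136/11, Median=12, Mode=[6, 12, 18]


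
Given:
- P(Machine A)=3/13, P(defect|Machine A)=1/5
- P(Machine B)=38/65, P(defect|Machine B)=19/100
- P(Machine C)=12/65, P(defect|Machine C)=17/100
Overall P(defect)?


P(B) = Σ P(B|Aᵢ)×P(Aᵢ)
  1/5×3/13 = 3/65
  19/100×38/65 = 361/3250
  17/100×12/65 = 51/1625
Sum = 613/3250

P(defect) = 613/3250 ≈ 18.86%


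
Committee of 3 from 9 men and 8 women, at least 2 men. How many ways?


Count by #men:
  2M,1W: C(9,2)×C(8,1)=288
  3M,0W: C(9,3)×C(8,0)=84
Total = 372

372


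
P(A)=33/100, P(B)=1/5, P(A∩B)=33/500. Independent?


P(A)×P(B) = 33/500
P(A∩B) = 33/500
Equal ✓ → Independent

Yes, independent


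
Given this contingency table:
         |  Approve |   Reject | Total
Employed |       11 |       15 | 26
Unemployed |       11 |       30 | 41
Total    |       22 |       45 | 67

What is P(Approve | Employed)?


P(Approve | Employed) = 11/(11+15) = 11/26

P(Approve|Employed) = 11/26 ≈ 42.31%


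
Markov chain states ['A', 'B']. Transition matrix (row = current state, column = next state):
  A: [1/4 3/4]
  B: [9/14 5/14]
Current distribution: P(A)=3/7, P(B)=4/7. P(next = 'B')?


P(next=B) = Σᵢ P(now=i)×P(i→B)
= 3/7×3/4 + 4/7×5/14
= 9/28 + 10/49 = 103/196

P = 103/196 ≈ 0.5255


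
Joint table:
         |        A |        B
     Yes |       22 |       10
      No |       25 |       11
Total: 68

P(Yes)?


P(Yes) = (22+10)/68 = 32/68 = 8/17

P(Yes) = 8/17 ≈ 47.06%


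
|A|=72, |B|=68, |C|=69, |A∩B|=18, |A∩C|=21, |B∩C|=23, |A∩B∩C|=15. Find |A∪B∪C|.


|A∪B∪C| = 72+68+69-18-21-23+15 = 162

|A∪B∪C| = 162


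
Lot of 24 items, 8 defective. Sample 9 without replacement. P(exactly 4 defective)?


Hypergeometric: C(8,4)×C(16,5)/C(24,9)
= 70×4368/1307504 = 19110/81719

P(X=4) = 19110/81719 ≈ 23.39%


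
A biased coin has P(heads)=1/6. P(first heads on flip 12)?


Geometric: P(X=12) = (1-p)^(k-1)×p = (5/6)^11×1/6 = 48828125/2176782336

P(X=12) = 48828125/2176782336 ≈ 2.24%


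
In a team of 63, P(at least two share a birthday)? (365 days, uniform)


P(all different) = Π(365-i)/365 for i=0..62
= 0.003396
P(match) = 1 - 0.003396 = 0.996604

P ≈ 0.9966 ≈ 99.66%


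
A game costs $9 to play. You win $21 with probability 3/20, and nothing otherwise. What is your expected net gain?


E[gain] = (21-9)×3/20 + (-9)×17/20
= 9/5 - 153/20 = -117/20

Expected net gain = $-117/20 ≈ $-5.85


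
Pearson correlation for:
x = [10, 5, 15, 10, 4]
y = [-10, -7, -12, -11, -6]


n=5, Σx=44, Σy=-46, Σxy=-449, Σx²=466, Σy²=450
r = (5×(-449) - 44×(-46))/√((5×466 - 44²)(5×450 - (-46)²))
= -221/√(394×134) = -221/√52796 ≈ -221/229.7738 ≈ -0.9618

r ≈ -0.9618


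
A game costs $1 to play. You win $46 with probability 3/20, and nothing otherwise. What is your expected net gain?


E[gain] = (46-1)×3/20 + (-1)×17/20
= 27/4 - 17/20 = 59/10

Expected net gain = $59/10 ≈ $5.90


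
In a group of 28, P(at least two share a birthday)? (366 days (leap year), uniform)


P(all different) = Π(366-i)/366 for i=0..27
= 0.346570
P(match) = 1 - 0.346570 = 0.653430

P ≈ 0.6534 ≈ 65.34%


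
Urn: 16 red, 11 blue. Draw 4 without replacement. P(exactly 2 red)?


Hypergeometric: C(16,2)×C(11,2)/C(27,4)
= 120×55/17550 = 44/117

P(X=2) = 44/117 ≈ 37.61%


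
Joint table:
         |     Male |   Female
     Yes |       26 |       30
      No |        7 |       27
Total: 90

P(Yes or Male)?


P(Yes∨Male) = P(Yes) + P(Male) - P(Yes∧Male)
= (56 + 33 - 26)/90 = 63/90 = 7/10

P = 7/10 ≈ 70.00%


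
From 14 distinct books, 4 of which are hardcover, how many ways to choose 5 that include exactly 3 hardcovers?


Choose 3 of the 4 hardcovers and 2 of the other 10 books:
C(4,3)×C(10,2) = 4×45 = 180

180


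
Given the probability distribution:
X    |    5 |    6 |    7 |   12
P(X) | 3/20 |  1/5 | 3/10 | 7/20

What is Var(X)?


E[X] = 33/4
E[X²] = 1521/20
Var(X) = E[X²] - (E[X])² = 1521/20 - 1089/16 = 639/80

Var(X) = 639/80 ≈ 7.9875


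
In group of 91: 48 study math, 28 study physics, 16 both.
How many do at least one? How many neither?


|A∪B| = 48+28-16 = 60
Neither = 91-60 = 31

At least one: 60; Neither: 31


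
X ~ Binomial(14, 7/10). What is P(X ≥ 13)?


P(X ≥ 13) = Σ P(X=i) for i=13..14
P(X=13) = 2034669218547/50000000000000
P(X=14) = 678223072849/100000000000000
Sum = 4747561509943/100000000000000

P(X ≥ 13) = 4747561509943/100000000000000 ≈ 4.75%


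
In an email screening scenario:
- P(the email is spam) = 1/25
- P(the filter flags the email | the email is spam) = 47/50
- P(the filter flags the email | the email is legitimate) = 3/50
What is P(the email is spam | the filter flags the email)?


Using Bayes' theorem:
P(A|B) = P(B|A)·P(A) / P(B)

P(the filter flags the email) = 47/50 × 1/25 + 3/50 × 24/25
= 47/1250 + 36/625 = 119/1250

P(the email is spam|the filter flags the email) = (47/1250) / (119/1250) = 47/119

P(the email is spam|the filter flags the email) = 47/119 ≈ 39.50%


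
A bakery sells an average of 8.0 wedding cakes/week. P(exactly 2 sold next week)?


Poisson(λ=8.0): P(X=2) = e^(-λ)×λ^k/k!
= e^(-8.0) × 8.0^2 / 2!
≈ 0.0003354626279 × 64 / 2 ≈ 0.010735

P(X=2) ≈ 0.010735 ≈ 1.07%


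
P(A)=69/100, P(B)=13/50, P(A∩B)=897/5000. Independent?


P(A)×P(B) = 897/5000
P(A∩B) = 897/5000
Equal ✓ → Independent

Yes, independent


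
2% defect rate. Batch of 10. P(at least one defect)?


P(all good) = (49/50)^10 = 79792266297612001/97656250000000000
P(≥1 defect) = 17863983702387999/97656250000000000

P = 17863983702387999/97656250000000000 ≈ 18.29%


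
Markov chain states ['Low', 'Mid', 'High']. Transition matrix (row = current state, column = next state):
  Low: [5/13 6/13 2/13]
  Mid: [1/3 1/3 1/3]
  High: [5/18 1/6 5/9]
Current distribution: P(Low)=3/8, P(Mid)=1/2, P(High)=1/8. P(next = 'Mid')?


P(next=Mid) = Σᵢ P(now=i)×P(i→Mid)
= 3/8×6/13 + 1/2×1/3 + 1/8×1/6
= 9/52 + 1/6 + 1/48 = 75/208

P = 75/208 ≈ 0.3606


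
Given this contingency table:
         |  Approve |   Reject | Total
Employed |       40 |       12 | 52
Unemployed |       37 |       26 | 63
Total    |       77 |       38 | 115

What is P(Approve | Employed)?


P(Approve | Employed) = 40/(40+12) = 40/52 = 10/13

P(Approve|Employed) = 10/13 ≈ 76.92%


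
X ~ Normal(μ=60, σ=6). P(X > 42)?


z = (42-60)/6 = -3.0
P(X > 42) = 1 - P(Z ≤ -3.0) = 1 - 0.0013 = 0.9987

P(X > 42) ≈ 0.9987


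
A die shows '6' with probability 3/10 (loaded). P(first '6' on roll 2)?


Geometric: P(X=2) = (1-p)^(k-1)×p = (7/10)^1×3/10 = 21/100

P(X=2) = 21/100 ≈ 21.00%


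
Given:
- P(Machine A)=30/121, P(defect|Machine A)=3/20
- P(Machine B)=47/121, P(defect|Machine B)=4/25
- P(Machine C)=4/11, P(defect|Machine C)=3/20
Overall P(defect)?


P(B) = Σ P(B|Aᵢ)×P(Aᵢ)
  3/20×30/121 = 9/242
  4/25×47/121 = 188/3025
  3/20×4/11 = 3/55
Sum = 931/6050

P(defect) = 931/6050 ≈ 15.39%


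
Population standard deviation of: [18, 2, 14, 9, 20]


Mean = 63/5
  (18-63/5)²=729/25
  (2-63/5)²=2809/25
  (14-63/5)²=49/25
  (9-63/5)²=324/25
  (20-63/5)²=1369/25
Σ(x-μ)² = 1056/5
σ² = (1056/5)/5 = 1056/25

σ = √(1056/25) ≈ 6.4992


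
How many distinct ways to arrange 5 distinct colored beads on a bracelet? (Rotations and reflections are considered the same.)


Free circular arrangements: rotations and reflections both identified.
(n-1)!/2 = 4!/2 = 24/2 = 12

12


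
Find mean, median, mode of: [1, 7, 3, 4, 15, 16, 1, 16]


Sorted: [1, 1, 3, 4, 7, 15, 16, 16]
Mean = 63/8
Median = 11/2
Freq: {1: 2, 7: 1, 3: 1, 4: 1, 15: 1, 16: 2}
Mode: [1, 16]

Mean=63/8, Median=11/2, Mode=[1, 16]


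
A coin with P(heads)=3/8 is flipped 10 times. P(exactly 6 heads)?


Binomial: P(X=6) = C(10,6)×p^6×(1-p)^4
= 210 × 729/262144 × 625/4096 = 47840625/536870912

P(X=6) = 47840625/536870912 ≈ 8.91%


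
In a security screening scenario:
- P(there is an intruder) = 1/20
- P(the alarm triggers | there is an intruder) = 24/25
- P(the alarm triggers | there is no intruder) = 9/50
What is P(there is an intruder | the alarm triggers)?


Using Bayes' theorem:
P(A|B) = P(B|A)·P(A) / P(B)

P(the alarm triggers) = 24/25 × 1/20 + 9/50 × 19/20
= 6/125 + 171/1000 = 219/1000

P(there is an intruder|the alarm triggers) = (6/125) / (219/1000) = 16/73

P(there is an intruder|the alarm triggers) = 16/73 ≈ 21.92%


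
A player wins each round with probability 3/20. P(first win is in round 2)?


Geometric: P(X=2) = (1-p)^(k-1)×p = (17/20)^1×3/20 = 51/400

P(X=2) = 51/400 ≈ 12.75%


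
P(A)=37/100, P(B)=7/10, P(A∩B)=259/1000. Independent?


P(A)×P(B) = 259/1000
P(A∩B) = 259/1000
Equal ✓ → Independent

Yes, independent


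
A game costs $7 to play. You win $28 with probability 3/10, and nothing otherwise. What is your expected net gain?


E[gain] = (28-7)×3/10 + (-7)×7/10
= 63/10 - 49/10 = 7/5

Expected net gain = $7/5 ≈ $1.40


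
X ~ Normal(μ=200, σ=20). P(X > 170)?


z = (170-200)/20 = -1.5
P(X > 170) = 1 - P(Z ≤ -1.5) = 1 - 0.0668 = 0.9332

P(X > 170) ≈ 0.9332


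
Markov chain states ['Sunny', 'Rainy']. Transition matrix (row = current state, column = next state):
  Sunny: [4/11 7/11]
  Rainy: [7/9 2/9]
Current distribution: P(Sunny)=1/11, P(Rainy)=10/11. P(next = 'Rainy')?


P(next=Rainy) = Σᵢ P(now=i)×P(i→Rainy)
= 1/11×7/11 + 10/11×2/9
= 7/121 + 20/99 = 283/1089

P = 283/1089 ≈ 0.2599


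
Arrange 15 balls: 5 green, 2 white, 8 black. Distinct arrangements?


15!/(5!×2!×8!) = 135135

135135


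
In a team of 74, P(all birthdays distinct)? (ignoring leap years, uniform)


P(all different) = Π(365-i)/365 for i=0..73
= (365/365)×(364/365)×...×(292/365)
= 0.000351

P ≈ 0.0004 ≈ 0.04%


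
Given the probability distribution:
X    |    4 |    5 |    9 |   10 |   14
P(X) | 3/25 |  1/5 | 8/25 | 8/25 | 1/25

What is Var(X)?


E[X] = 203/25
E[X²] = 1817/25
Var(X) = E[X²] - (E[X])² = 1817/25 - 41209/625 = 4216/625

Var(X) = 4216/625 ≈ 6.7456


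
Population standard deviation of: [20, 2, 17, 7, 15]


Mean = 61/5
  (20-61/5)²=1521/25
  (2-61/5)²=2601/25
  (17-61/5)²=576/25
  (7-61/5)²=676/25
  (15-61/5)²=196/25
Σ(x-μ)² = 1114/5
σ² = (1114/5)/5 = 1114/25

σ = √(1114/25) ≈ 6.6753


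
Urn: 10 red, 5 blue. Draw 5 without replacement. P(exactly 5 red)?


Hypergeometric: C(10,5)×C(5,0)/C(15,5)
= 252×1/3003 = 12/143

P(X=5) = 12/143 ≈ 8.39%


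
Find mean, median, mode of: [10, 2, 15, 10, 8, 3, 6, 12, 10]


Sorted: [2, 3, 6, 8, 10, 10, 10, 12, 15]
Mean = 76/9
Median = 10
Freq: {10: 3, 2: 1, 15: 1, 8: 1, 3: 1, 6: 1, 12: 1}
Mode: [10]

Mean=76/9, Median=10, Mode=10


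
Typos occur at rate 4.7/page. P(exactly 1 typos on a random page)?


Poisson(λ=4.7): P(X=1) = e^(-λ)×λ^k/k!
= e^(-4.7) × 4.7^1 / 1!
≈ 0.009095277102 × 4.7 / 1 ≈ 0.042748

P(X=1) ≈ 0.042748 ≈ 4.27%


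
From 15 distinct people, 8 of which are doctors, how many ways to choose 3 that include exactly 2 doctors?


Choose 2 of the 8 doctors and 1 of the other 7 people:
C(8,2)×C(7,1) = 28×7 = 196

196


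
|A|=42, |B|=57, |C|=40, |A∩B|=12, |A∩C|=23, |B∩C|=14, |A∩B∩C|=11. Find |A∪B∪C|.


|A∪B∪C| = 42+57+40-12-23-14+11 = 101

|A∪B∪C| = 101


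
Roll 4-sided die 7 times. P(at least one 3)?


P(no 3)^7 = (3/4)^7 = 2187/16384
P(≥1) = 1 - 2187/16384 = 14197/16384

P = 14197/16384 ≈ 86.65%


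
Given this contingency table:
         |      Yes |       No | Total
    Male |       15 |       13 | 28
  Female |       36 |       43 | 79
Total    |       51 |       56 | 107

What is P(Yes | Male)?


P(Yes | Male) = 15/(15+13) = 15/28

P(Yes|Male) = 15/28 ≈ 53.57%


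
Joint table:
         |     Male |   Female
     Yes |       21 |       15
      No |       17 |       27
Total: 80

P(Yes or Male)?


P(Yes∨Male) = P(Yes) + P(Male) - P(Yes∧Male)
= (36 + 38 - 21)/80 = 53/80

P = 53/80 ≈ 66.25%


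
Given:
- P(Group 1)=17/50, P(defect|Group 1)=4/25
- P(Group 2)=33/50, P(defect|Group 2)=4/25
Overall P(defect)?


P(B) = Σ P(B|Aᵢ)×P(Aᵢ)
  4/25×17/50 = 34/625
  4/25×33/50 = 66/625
Sum = 4/25

P(defect) = 4/25 ≈ 16.00%


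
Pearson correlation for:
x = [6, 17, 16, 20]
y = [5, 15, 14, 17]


n=4, Σx=59, Σy=51, Σxy=849, Σx²=981, Σy²=735
r = (4×849 - 59×51)/√((4×981 - 59²)(4×735 - 51²))
= 387/√(443×339) = 387/√150177 ≈ 387/387.5268 ≈ 0.9986

r ≈ 0.9986


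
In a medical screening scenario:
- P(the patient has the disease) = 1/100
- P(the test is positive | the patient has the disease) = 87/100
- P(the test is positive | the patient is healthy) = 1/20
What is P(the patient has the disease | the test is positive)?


Using Bayes' theorem:
P(A|B) = P(B|A)·P(A) / P(B)

P(the test is positive) = 87/100 × 1/100 + 1/20 × 99/100
= 87/10000 + 99/2000 = 291/5000

P(the patient has the disease|the test is positive) = (87/10000) / (291/5000) = 29/194

P(the patient has the disease|the test is positive) = 29/194 ≈ 14.95%


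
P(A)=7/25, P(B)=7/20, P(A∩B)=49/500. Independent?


P(A)×P(B) = 49/500
P(A∩B) = 49/500
Equal ✓ → Independent

Yes, independent


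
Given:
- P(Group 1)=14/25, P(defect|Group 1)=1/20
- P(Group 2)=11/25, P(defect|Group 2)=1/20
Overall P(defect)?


P(B) = Σ P(B|Aᵢ)×P(Aᵢ)
  1/20×14/25 = 7/250
  1/20×11/25 = 11/500
Sum = 1/20

P(defect) = 1/20 ≈ 5.00%


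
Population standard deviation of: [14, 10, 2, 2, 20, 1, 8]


Mean = 57/7
  (14-57/7)²=1681/49
  (10-57/7)²=169/49
  (2-57/7)²=1849/49
  (2-57/7)²=1849/49
  (20-57/7)²=6889/49
  (1-57/7)²=2500/49
  (8-57/7)²=1/49
Σ(x-μ)² = 2134/7
σ² = (2134/7)/7 = 2134/49

σ = √(2134/49) ≈ 6.5993


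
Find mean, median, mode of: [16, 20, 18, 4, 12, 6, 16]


Sorted: [4, 6, 12, 16, 16, 18, 20]
Mean = 92/7
Median = 16
Freq: {16: 2, 20: 1, 18: 1, 4: 1, 12: 1, 6: 1}
Mode: [16]

Mean=92/7, Median=16, Mode=16


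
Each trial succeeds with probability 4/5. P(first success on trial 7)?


Geometric: P(X=7) = (1-p)^(k-1)×p = (1/5)^6×4/5 = 4/78125

P(X=7) = 4/78125 ≈ 0.01%


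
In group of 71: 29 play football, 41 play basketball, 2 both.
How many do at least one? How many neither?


|A∪B| = 29+41-2 = 68
Neither = 71-68 = 3

At least one: 68; Neither: 3


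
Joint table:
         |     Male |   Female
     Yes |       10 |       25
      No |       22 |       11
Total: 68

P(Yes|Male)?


P(Yes|Male) = 10/(10+22) = 10/32 = 5/16

P = 5/16 ≈ 31.25%


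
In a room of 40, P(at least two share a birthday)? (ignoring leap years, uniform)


P(all different) = Π(365-i)/365 for i=0..39
= 0.108768
P(match) = 1 - 0.108768 = 0.891232

P ≈ 0.8912 ≈ 89.12%


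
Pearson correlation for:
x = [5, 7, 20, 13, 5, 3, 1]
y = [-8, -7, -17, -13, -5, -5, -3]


n=7, Σx=54, Σy=-58, Σxy=-641, Σx²=678, Σy²=630
r = (7×(-641) - 54×(-58))/√((7×678 - 54²)(7×630 - (-58)²))
= -1355/√(1830×1046) = -1355/√1914180 ≈ -1355/1383.5389 ≈ -0.9794

r ≈ -0.9794


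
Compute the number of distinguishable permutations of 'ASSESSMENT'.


Letters: 10, freq: {'A': 1, 'S': 4, 'E': 2, 'M': 1, 'N': 1, 'T': 1}
10!/(1!×4!×2!×1!×1!×1!) = 3628800/48 = 75600

75600


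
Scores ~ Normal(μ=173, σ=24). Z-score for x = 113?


z = (x - μ)/σ = (113 - 173)/24 = -2.5

z = -2.5


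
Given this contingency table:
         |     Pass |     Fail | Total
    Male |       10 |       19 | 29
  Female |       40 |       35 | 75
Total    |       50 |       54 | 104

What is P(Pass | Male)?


P(Pass | Male) = 10/(10+19) = 10/29

P(Pass|Male) = 10/29 ≈ 34.48%


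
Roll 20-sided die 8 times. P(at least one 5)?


P(no 5)^8 = (19/20)^8 = 16983563041/25600000000
P(≥1) = 1 - 16983563041/25600000000 = 8616436959/25600000000

P = 8616436959/25600000000 ≈ 33.66%


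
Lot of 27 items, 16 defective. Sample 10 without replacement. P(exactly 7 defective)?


Hypergeometric: C(16,7)×C(11,3)/C(27,10)
= 11440×165/8436285 = 880/3933

P(X=7) = 880/3933 ≈ 22.37%


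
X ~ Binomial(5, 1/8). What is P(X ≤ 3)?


P(X ≤ 3) = Σ P(X=i) for i=0..3
P(X=0) = 16807/32768
P(X=1) = 12005/32768
P(X=2) = 1715/16384
P(X=3) = 245/16384
Sum = 8183/8192

P(X ≤ 3) = 8183/8192 ≈ 99.89%


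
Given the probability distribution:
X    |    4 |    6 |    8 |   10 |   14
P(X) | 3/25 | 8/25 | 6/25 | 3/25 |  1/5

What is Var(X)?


E[X] = 208/25
E[X²] = 80
Var(X) = E[X²] - (E[X])² = 80 - 43264/625 = 6736/625

Var(X) = 6736/625 ≈ 10.7776


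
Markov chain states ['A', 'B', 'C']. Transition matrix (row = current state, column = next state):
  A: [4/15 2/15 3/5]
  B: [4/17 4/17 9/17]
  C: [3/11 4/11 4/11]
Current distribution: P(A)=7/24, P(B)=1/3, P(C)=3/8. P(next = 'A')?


P(next=A) = Σᵢ P(now=i)×P(i→A)
= 7/24×4/15 + 1/3×4/17 + 3/8×3/11
= 7/90 + 4/51 + 9/88 = 17401/67320

P = 17401/67320 ≈ 0.2585


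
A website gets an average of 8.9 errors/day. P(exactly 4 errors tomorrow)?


Poisson(λ=8.9): P(X=4) = e^(-λ)×λ^k/k!
= e^(-8.9) × 8.9^4 / 4!
≈ 0.0001363889265 × 6274.2241 / 24 ≈ 0.035656

P(X=4) ≈ 0.035656 ≈ 3.57%


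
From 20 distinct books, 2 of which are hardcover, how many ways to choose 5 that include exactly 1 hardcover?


Choose 1 of the 2 hardcovers and 4 of the other 18 books:
C(2,1)×C(18,4) = 2×3060 = 6120

6120


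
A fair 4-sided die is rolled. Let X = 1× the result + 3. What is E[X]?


E[die] = (1+4)/2 = 5/2
E[X] = 1×5/2 + 3 = 11/2

E[X] = 11/2


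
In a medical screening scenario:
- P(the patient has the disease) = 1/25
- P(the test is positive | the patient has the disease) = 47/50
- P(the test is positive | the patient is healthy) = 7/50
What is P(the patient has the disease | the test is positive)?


Using Bayes' theorem:
P(A|B) = P(B|A)·P(A) / P(B)

P(the test is positive) = 47/50 × 1/25 + 7/50 × 24/25
= 47/1250 + 84/625 = 43/250

P(the patient has the disease|the test is positive) = (47/1250) / (43/250) = 47/215

P(the patient has the disease|the test is positive) = 47/215 ≈ 21.86%


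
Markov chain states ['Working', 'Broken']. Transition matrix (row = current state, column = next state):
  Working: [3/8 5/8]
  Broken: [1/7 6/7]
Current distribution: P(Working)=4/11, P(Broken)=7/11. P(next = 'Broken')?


P(next=Broken) = Σᵢ P(now=i)×P(i→Broken)
= 4/11×5/8 + 7/11×6/7
= 5/22 + 6/11 = 17/22

P = 17/22 ≈ 0.7727


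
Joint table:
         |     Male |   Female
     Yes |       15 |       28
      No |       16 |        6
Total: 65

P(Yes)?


P(Yes) = (15+28)/65 = 43/65

P(Yes) = 43/65 ≈ 66.15%


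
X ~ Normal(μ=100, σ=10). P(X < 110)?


z = (110-100)/10 = 1.0
P(Z < 1.0) = 0.8413

P(X < 110) ≈ 0.8413


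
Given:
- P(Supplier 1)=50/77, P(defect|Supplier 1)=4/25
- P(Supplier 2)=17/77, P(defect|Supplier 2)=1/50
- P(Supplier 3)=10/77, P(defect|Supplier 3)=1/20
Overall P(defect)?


P(B) = Σ P(B|Aᵢ)×P(Aᵢ)
  4/25×50/77 = 8/77
  1/50×17/77 = 17/3850
  1/20×10/77 = 1/154
Sum = 221/1925

P(defect) = 221/1925 ≈ 11.48%


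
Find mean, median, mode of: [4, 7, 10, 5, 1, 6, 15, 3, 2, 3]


Sorted: [1, 2, 3, 3, 4, 5, 6, 7, 10, 15]
Mean = 56/10 = 28/5
Median = 9/2
Freq: {4: 1, 7: 1, 10: 1, 5: 1, 1: 1, 6: 1, 15: 1, 3: 2, 2: 1}
Mode: [3]

Mean=28/5, Median=9/2, Mode=3


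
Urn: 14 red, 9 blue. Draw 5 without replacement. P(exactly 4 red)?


Hypergeometric: C(14,4)×C(9,1)/C(23,5)
= 1001×9/33649 = 117/437

P(X=4) = 117/437 ≈ 26.77%


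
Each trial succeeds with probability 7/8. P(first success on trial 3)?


Geometric: P(X=3) = (1-p)^(k-1)×p = (1/8)^2×7/8 = 7/512

P(X=3) = 7/512 ≈ 1.37%


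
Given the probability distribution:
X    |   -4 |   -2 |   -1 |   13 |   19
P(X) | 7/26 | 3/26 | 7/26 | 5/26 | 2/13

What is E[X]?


E[X] = Σ x·P(X=x)
= (-4)×(7/26) + (-2)×(3/26) + (-1)×(7/26) + (13)×(5/26) + (19)×(2/13)
= 50/13

E[X] = 50/13


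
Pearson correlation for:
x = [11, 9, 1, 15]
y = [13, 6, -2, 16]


n=4, Σx=36, Σy=33, Σxy=435, Σx²=428, Σy²=465
r = (4×435 - 36×33)/√((4×428 - 36²)(4×465 - 33²))
= 552/√(416×771) = 552/√320736 ≈ 552/566.3356 ≈ 0.9747

r ≈ 0.9747


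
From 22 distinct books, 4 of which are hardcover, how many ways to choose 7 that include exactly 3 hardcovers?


Choose 3 of the 4 hardcovers and 4 of the other 18 books:
C(4,3)×C(18,4) = 4×3060 = 12240

12240


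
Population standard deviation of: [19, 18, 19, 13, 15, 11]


Mean = 95/6
  (19-95/6)²=361/36
  (18-95/6)²=169/36
  (19-95/6)²=361/36
  (13-95/6)²=289/36
  (15-95/6)²=25/36
  (11-95/6)²=841/36
Σ(x-μ)² = 341/6
σ² = (341/6)/6 = 341/36

σ = √(341/36) ≈ 3.0777


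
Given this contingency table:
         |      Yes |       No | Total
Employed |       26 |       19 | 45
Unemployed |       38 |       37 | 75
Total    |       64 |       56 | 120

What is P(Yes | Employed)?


P(Yes | Employed) = 26/(26+19) = 26/45

P(Yes|Employed) = 26/45 ≈ 57.78%


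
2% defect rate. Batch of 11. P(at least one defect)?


P(all good) = (49/50)^11 = 3909821048582988049/4882812500000000000
P(≥1 defect) = 972991451417011951/4882812500000000000

P = 972991451417011951/4882812500000000000 ≈ 19.93%


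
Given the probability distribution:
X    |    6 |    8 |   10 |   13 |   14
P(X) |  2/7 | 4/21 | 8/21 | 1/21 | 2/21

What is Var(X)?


E[X] = 9
E[X²] = 611/7
Var(X) = E[X²] - (E[X])² = 611/7 - 81 = 44/7

Var(X) = 44/7 ≈ 6.2857


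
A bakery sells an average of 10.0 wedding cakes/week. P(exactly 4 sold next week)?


Poisson(λ=10.0): P(X=4) = e^(-λ)×λ^k/k!
= e^(-10.0) × 10.0^4 / 4!
≈ 4.539992976e-05 × 10000 / 24 ≈ 0.018917

P(X=4) ≈ 0.018917 ≈ 1.89%
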